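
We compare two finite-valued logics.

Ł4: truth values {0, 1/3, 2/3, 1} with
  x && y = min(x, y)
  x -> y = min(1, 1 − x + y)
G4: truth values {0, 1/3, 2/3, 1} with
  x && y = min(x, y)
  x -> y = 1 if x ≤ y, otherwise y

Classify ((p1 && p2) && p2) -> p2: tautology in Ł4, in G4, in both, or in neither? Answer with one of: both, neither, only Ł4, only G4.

both

In Ł4: every assignment gives 1 — tautology.
In G4: every assignment gives 1 — tautology.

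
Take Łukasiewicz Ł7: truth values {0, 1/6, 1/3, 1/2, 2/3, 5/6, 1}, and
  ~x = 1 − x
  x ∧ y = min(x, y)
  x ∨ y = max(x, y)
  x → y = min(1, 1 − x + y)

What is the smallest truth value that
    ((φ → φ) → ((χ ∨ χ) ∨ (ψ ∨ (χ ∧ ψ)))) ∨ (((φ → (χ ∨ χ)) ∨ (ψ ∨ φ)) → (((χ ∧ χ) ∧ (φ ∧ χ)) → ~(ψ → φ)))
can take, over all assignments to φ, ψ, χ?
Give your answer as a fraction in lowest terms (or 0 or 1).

Take φ = 1/2, ψ = 0, χ = 1/2:
φ → φ = 1/2 → 1/2 = 1
χ ∨ χ = 1/2 ∨ 1/2 = 1/2
χ ∧ ψ = 1/2 ∧ 0 = 0
ψ ∨ (χ ∧ ψ) = 0 ∨ 0 = 0
(χ ∨ χ) ∨ (ψ ∨ (χ ∧ ψ)) = 1/2 ∨ 0 = 1/2
(φ → φ) → ((χ ∨ χ) ∨ (ψ ∨ (χ ∧ ψ))) = 1 → 1/2 = 1/2
χ ∨ χ = 1/2 ∨ 1/2 = 1/2
φ → (χ ∨ χ) = 1/2 → 1/2 = 1
ψ ∨ φ = 0 ∨ 1/2 = 1/2
(φ → (χ ∨ χ)) ∨ (ψ ∨ φ) = 1 ∨ 1/2 = 1
χ ∧ χ = 1/2 ∧ 1/2 = 1/2
φ ∧ χ = 1/2 ∧ 1/2 = 1/2
(χ ∧ χ) ∧ (φ ∧ χ) = 1/2 ∧ 1/2 = 1/2
ψ → φ = 0 → 1/2 = 1
~(ψ → φ) = ~1 = 0
((χ ∧ χ) ∧ (φ ∧ χ)) → ~(ψ → φ) = 1/2 → 0 = 1/2
((φ → (χ ∨ χ)) ∨ (ψ ∨ φ)) → (((χ ∧ χ) ∧ (φ ∧ χ)) → ~(ψ → φ)) = 1 → 1/2 = 1/2
((φ → φ) → ((χ ∨ χ) ∨ (ψ ∨ (χ ∧ ψ)))) ∨ (((φ → (χ ∨ χ)) ∨ (ψ ∨ φ)) → (((χ ∧ χ) ∧ (φ ∧ χ)) → ~(ψ → φ))) = 1/2 ∨ 1/2 = 1/2
No assignment yields a value below 1/2, so this is the minimum.

1/2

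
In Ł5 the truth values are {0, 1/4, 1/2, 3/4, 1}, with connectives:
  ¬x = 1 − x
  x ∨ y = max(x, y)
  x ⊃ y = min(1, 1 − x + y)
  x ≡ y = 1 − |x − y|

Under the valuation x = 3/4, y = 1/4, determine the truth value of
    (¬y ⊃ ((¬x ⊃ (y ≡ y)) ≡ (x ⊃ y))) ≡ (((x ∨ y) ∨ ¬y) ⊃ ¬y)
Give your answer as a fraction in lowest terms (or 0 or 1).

3/4

¬y = ¬1/4 = 3/4
¬x = ¬3/4 = 1/4
y ≡ y = 1/4 ≡ 1/4 = 1
¬x ⊃ (y ≡ y) = 1/4 ⊃ 1 = 1
x ⊃ y = 3/4 ⊃ 1/4 = 1/2
(¬x ⊃ (y ≡ y)) ≡ (x ⊃ y) = 1 ≡ 1/2 = 1/2
¬y ⊃ ((¬x ⊃ (y ≡ y)) ≡ (x ⊃ y)) = 3/4 ⊃ 1/2 = 3/4
x ∨ y = 3/4 ∨ 1/4 = 3/4
¬y = ¬1/4 = 3/4
(x ∨ y) ∨ ¬y = 3/4 ∨ 3/4 = 3/4
¬y = ¬1/4 = 3/4
((x ∨ y) ∨ ¬y) ⊃ ¬y = 3/4 ⊃ 3/4 = 1
(¬y ⊃ ((¬x ⊃ (y ≡ y)) ≡ (x ⊃ y))) ≡ (((x ∨ y) ∨ ¬y) ⊃ ¬y) = 3/4 ≡ 1 = 3/4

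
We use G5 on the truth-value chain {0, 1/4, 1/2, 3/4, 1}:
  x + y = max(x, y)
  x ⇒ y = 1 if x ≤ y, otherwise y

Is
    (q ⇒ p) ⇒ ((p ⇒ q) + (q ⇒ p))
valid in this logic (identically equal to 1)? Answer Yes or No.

Yes

At p = 1/2, q = 1/4, for instance:
q ⇒ p = 1/4 ⇒ 1/2 = 1
p ⇒ q = 1/2 ⇒ 1/4 = 1/4
(p ⇒ q) + (q ⇒ p) = 1/4 + 1 = 1
(q ⇒ p) ⇒ ((p ⇒ q) + (q ⇒ p)) = 1 ⇒ 1 = 1
and checking the remaining 24 assignments likewise gives ≥ 1 in every case.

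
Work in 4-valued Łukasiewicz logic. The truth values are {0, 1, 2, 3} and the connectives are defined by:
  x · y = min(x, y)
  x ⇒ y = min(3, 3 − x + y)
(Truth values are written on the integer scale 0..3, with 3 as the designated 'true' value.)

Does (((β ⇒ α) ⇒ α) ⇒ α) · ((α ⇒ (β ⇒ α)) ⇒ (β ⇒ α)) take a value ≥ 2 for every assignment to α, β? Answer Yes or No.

Counterexample: take α = 0, β = 2.
β ⇒ α = 2 ⇒ 0 = 1
(β ⇒ α) ⇒ α = 1 ⇒ 0 = 2
((β ⇒ α) ⇒ α) ⇒ α = 2 ⇒ 0 = 1
α ⇒ (β ⇒ α) = 0 ⇒ 1 = 3
(α ⇒ (β ⇒ α)) ⇒ (β ⇒ α) = 3 ⇒ 1 = 1
(((β ⇒ α) ⇒ α) ⇒ α) · ((α ⇒ (β ⇒ α)) ⇒ (β ⇒ α)) = 1 · 1 = 1
This gives 1, which is below 2.

No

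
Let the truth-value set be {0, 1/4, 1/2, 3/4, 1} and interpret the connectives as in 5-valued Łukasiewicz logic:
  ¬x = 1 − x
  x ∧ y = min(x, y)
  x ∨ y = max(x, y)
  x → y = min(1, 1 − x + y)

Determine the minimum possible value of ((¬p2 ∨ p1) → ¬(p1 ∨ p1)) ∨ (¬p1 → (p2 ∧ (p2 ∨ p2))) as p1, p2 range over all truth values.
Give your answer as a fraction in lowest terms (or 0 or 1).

Take p1 = 1/2, p2 = 0:
¬p2 = ¬0 = 1
¬p2 ∨ p1 = 1 ∨ 1/2 = 1
p1 ∨ p1 = 1/2 ∨ 1/2 = 1/2
¬(p1 ∨ p1) = ¬1/2 = 1/2
(¬p2 ∨ p1) → ¬(p1 ∨ p1) = 1 → 1/2 = 1/2
¬p1 = ¬1/2 = 1/2
p2 ∨ p2 = 0 ∨ 0 = 0
p2 ∧ (p2 ∨ p2) = 0 ∧ 0 = 0
¬p1 → (p2 ∧ (p2 ∨ p2)) = 1/2 → 0 = 1/2
((¬p2 ∨ p1) → ¬(p1 ∨ p1)) ∨ (¬p1 → (p2 ∧ (p2 ∨ p2))) = 1/2 ∨ 1/2 = 1/2
No assignment yields a value below 1/2, so this is the minimum.

1/2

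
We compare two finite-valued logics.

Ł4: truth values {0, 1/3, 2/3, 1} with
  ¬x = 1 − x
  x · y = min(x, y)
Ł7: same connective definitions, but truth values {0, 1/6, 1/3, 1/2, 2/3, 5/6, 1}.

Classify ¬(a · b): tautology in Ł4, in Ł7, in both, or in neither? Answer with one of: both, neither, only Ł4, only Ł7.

neither

In Ł4: at a = 1/3, b = 1/3 the value is 2/3 — not a tautology.
In Ł7: at a = 1/6, b = 1/6 the value is 5/6 — not a tautology.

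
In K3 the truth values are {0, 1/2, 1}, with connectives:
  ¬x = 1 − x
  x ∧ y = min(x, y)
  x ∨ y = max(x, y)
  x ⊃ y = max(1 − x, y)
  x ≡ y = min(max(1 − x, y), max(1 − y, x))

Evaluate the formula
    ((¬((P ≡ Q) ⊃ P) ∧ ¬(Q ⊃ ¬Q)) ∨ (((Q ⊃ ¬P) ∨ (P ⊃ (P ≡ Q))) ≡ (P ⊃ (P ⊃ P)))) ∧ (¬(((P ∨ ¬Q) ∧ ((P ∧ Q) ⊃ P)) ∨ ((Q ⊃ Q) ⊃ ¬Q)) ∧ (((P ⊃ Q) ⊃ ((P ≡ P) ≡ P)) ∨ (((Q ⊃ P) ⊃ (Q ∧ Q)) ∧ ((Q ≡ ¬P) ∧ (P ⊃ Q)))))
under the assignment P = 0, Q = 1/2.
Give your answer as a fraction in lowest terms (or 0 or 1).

1/2

P ≡ Q = 0 ≡ 1/2 = 1/2
(P ≡ Q) ⊃ P = 1/2 ⊃ 0 = 1/2
¬((P ≡ Q) ⊃ P) = ¬1/2 = 1/2
¬Q = ¬1/2 = 1/2
Q ⊃ ¬Q = 1/2 ⊃ 1/2 = 1/2
¬(Q ⊃ ¬Q) = ¬1/2 = 1/2
¬((P ≡ Q) ⊃ P) ∧ ¬(Q ⊃ ¬Q) = 1/2 ∧ 1/2 = 1/2
¬P = ¬0 = 1
Q ⊃ ¬P = 1/2 ⊃ 1 = 1
P ≡ Q = 0 ≡ 1/2 = 1/2
P ⊃ (P ≡ Q) = 0 ⊃ 1/2 = 1
(Q ⊃ ¬P) ∨ (P ⊃ (P ≡ Q)) = 1 ∨ 1 = 1
P ⊃ P = 0 ⊃ 0 = 1
P ⊃ (P ⊃ P) = 0 ⊃ 1 = 1
((Q ⊃ ¬P) ∨ (P ⊃ (P ≡ Q))) ≡ (P ⊃ (P ⊃ P)) = 1 ≡ 1 = 1
(¬((P ≡ Q) ⊃ P) ∧ ¬(Q ⊃ ¬Q)) ∨ (((Q ⊃ ¬P) ∨ (P ⊃ (P ≡ Q))) ≡ (P ⊃ (P ⊃ P))) = 1/2 ∨ 1 = 1
¬Q = ¬1/2 = 1/2
P ∨ ¬Q = 0 ∨ 1/2 = 1/2
P ∧ Q = 0 ∧ 1/2 = 0
(P ∧ Q) ⊃ P = 0 ⊃ 0 = 1
(P ∨ ¬Q) ∧ ((P ∧ Q) ⊃ P) = 1/2 ∧ 1 = 1/2
Q ⊃ Q = 1/2 ⊃ 1/2 = 1/2
¬Q = ¬1/2 = 1/2
(Q ⊃ Q) ⊃ ¬Q = 1/2 ⊃ 1/2 = 1/2
((P ∨ ¬Q) ∧ ((P ∧ Q) ⊃ P)) ∨ ((Q ⊃ Q) ⊃ ¬Q) = 1/2 ∨ 1/2 = 1/2
¬(((P ∨ ¬Q) ∧ ((P ∧ Q) ⊃ P)) ∨ ((Q ⊃ Q) ⊃ ¬Q)) = ¬1/2 = 1/2
P ⊃ Q = 0 ⊃ 1/2 = 1
P ≡ P = 0 ≡ 0 = 1
(P ≡ P) ≡ P = 1 ≡ 0 = 0
(P ⊃ Q) ⊃ ((P ≡ P) ≡ P) = 1 ⊃ 0 = 0
Q ⊃ P = 1/2 ⊃ 0 = 1/2
Q ∧ Q = 1/2 ∧ 1/2 = 1/2
(Q ⊃ P) ⊃ (Q ∧ Q) = 1/2 ⊃ 1/2 = 1/2
¬P = ¬0 = 1
Q ≡ ¬P = 1/2 ≡ 1 = 1/2
P ⊃ Q = 0 ⊃ 1/2 = 1
(Q ≡ ¬P) ∧ (P ⊃ Q) = 1/2 ∧ 1 = 1/2
((Q ⊃ P) ⊃ (Q ∧ Q)) ∧ ((Q ≡ ¬P) ∧ (P ⊃ Q)) = 1/2 ∧ 1/2 = 1/2
((P ⊃ Q) ⊃ ((P ≡ P) ≡ P)) ∨ (((Q ⊃ P) ⊃ (Q ∧ Q)) ∧ ((Q ≡ ¬P) ∧ (P ⊃ Q))) = 0 ∨ 1/2 = 1/2
¬(((P ∨ ¬Q) ∧ ((P ∧ Q) ⊃ P)) ∨ ((Q ⊃ Q) ⊃ ¬Q)) ∧ (((P ⊃ Q) ⊃ ((P ≡ P) ≡ P)) ∨ (((Q ⊃ P) ⊃ (Q ∧ Q)) ∧ ((Q ≡ ¬P) ∧ (P ⊃ Q)))) = 1/2 ∧ 1/2 = 1/2
((¬((P ≡ Q) ⊃ P) ∧ ¬(Q ⊃ ¬Q)) ∨ (((Q ⊃ ¬P) ∨ (P ⊃ (P ≡ Q))) ≡ (P ⊃ (P ⊃ P)))) ∧ (¬(((P ∨ ¬Q) ∧ ((P ∧ Q) ⊃ P)) ∨ ((Q ⊃ Q) ⊃ ¬Q)) ∧ (((P ⊃ Q) ⊃ ((P ≡ P) ≡ P)) ∨ (((Q ⊃ P) ⊃ (Q ∧ Q)) ∧ ((Q ≡ ¬P) ∧ (P ⊃ Q))))) = 1 ∧ 1/2 = 1/2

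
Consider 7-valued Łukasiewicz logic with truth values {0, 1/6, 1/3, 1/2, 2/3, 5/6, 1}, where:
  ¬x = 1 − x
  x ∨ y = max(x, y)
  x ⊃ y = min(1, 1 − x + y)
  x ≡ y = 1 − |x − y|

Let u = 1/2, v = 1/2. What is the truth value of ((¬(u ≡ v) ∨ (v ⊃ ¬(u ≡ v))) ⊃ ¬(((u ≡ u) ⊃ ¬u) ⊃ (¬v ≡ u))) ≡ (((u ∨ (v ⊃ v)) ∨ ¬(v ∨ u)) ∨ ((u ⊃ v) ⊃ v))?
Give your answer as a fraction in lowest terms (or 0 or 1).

u ≡ v = 1/2 ≡ 1/2 = 1
¬(u ≡ v) = ¬1 = 0
u ≡ v = 1/2 ≡ 1/2 = 1
¬(u ≡ v) = ¬1 = 0
v ⊃ ¬(u ≡ v) = 1/2 ⊃ 0 = 1/2
¬(u ≡ v) ∨ (v ⊃ ¬(u ≡ v)) = 0 ∨ 1/2 = 1/2
u ≡ u = 1/2 ≡ 1/2 = 1
¬u = ¬1/2 = 1/2
(u ≡ u) ⊃ ¬u = 1 ⊃ 1/2 = 1/2
¬v = ¬1/2 = 1/2
¬v ≡ u = 1/2 ≡ 1/2 = 1
((u ≡ u) ⊃ ¬u) ⊃ (¬v ≡ u) = 1/2 ⊃ 1 = 1
¬(((u ≡ u) ⊃ ¬u) ⊃ (¬v ≡ u)) = ¬1 = 0
(¬(u ≡ v) ∨ (v ⊃ ¬(u ≡ v))) ⊃ ¬(((u ≡ u) ⊃ ¬u) ⊃ (¬v ≡ u)) = 1/2 ⊃ 0 = 1/2
v ⊃ v = 1/2 ⊃ 1/2 = 1
u ∨ (v ⊃ v) = 1/2 ∨ 1 = 1
v ∨ u = 1/2 ∨ 1/2 = 1/2
¬(v ∨ u) = ¬1/2 = 1/2
(u ∨ (v ⊃ v)) ∨ ¬(v ∨ u) = 1 ∨ 1/2 = 1
u ⊃ v = 1/2 ⊃ 1/2 = 1
(u ⊃ v) ⊃ v = 1 ⊃ 1/2 = 1/2
((u ∨ (v ⊃ v)) ∨ ¬(v ∨ u)) ∨ ((u ⊃ v) ⊃ v) = 1 ∨ 1/2 = 1
((¬(u ≡ v) ∨ (v ⊃ ¬(u ≡ v))) ⊃ ¬(((u ≡ u) ⊃ ¬u) ⊃ (¬v ≡ u))) ≡ (((u ∨ (v ⊃ v)) ∨ ¬(v ∨ u)) ∨ ((u ⊃ v) ⊃ v)) = 1/2 ≡ 1 = 1/2

1/2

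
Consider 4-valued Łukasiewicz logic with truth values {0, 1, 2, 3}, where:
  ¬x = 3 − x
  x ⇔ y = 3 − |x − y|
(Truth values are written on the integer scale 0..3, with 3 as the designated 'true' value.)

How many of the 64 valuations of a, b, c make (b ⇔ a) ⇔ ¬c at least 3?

16

value 3: 16 assignments (counts)
value 2: 26 assignments
value 1: 16 assignments
value 0: 6 assignments
So 16 of the 64 assignments meet the threshold.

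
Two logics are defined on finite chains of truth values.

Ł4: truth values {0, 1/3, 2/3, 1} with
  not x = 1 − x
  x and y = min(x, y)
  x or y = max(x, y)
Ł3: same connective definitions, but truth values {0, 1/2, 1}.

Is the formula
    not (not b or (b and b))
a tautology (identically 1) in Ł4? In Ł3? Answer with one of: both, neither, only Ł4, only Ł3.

neither

In Ł4: at b = 0 the value is 0 — not a tautology.
In Ł3: at b = 0 the value is 0 — not a tautology.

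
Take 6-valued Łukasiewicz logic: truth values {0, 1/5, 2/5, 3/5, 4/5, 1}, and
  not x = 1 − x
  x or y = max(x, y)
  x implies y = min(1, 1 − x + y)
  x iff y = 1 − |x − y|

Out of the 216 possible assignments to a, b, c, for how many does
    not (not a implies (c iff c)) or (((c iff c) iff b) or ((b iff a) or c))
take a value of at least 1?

value 1: 91 assignments (counts)
value 4/5: 73 assignments
value 3/5: 34 assignments
value 2/5: 12 assignments
value 1/5: 5 assignments
value 0: 1 assignment
So 91 of the 216 assignments meet the threshold.

91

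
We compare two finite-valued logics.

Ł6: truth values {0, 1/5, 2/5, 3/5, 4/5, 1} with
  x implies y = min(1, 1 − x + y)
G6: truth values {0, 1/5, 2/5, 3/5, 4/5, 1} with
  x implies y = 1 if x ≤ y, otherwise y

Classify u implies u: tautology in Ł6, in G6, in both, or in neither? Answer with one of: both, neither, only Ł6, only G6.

both

In Ł6: every assignment gives 1 — tautology.
In G6: every assignment gives 1 — tautology.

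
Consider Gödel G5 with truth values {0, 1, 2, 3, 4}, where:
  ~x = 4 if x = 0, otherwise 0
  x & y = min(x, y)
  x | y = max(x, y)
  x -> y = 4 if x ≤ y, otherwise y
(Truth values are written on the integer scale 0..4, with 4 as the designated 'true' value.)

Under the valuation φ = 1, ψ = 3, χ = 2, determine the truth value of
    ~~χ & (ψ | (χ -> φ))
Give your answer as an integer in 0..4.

~χ = ~2 = 0
~~χ = ~0 = 4
χ -> φ = 2 -> 1 = 1
ψ | (χ -> φ) = 3 | 1 = 3
~~χ & (ψ | (χ -> φ)) = 4 & 3 = 3

3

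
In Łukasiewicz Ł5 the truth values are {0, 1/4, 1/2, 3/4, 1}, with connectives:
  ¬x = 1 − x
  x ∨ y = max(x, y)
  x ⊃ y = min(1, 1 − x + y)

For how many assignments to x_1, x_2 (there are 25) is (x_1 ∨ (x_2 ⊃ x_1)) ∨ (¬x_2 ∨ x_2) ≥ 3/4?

value 1: 19 assignments (counts)
value 3/4: 5 assignments (counts)
value 1/2: 1 assignment
So 24 of the 25 assignments meet the threshold.

24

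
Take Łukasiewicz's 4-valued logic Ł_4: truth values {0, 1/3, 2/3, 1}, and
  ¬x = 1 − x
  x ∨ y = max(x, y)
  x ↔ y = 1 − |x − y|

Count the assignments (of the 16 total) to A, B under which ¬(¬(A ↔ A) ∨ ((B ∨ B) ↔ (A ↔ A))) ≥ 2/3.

A = 0, B = 0 ↦ 1  ≥
A = 0, B = 1/3 ↦ 2/3  ≥
A = 0, B = 2/3 ↦ 1/3  <
A = 0, B = 1 ↦ 0  <
A = 1/3, B = 0 ↦ 1  ≥
A = 1/3, B = 1/3 ↦ 2/3  ≥
A = 1/3, B = 2/3 ↦ 1/3  <
A = 1/3, B = 1 ↦ 0  <
A = 2/3, B = 0 ↦ 1  ≥
A = 2/3, B = 1/3 ↦ 2/3  ≥
A = 2/3, B = 2/3 ↦ 1/3  <
A = 2/3, B = 1 ↦ 0  <
A = 1, B = 0 ↦ 1  ≥
A = 1, B = 1/3 ↦ 2/3  ≥
A = 1, B = 2/3 ↦ 1/3  <
A = 1, B = 1 ↦ 0  <
So 8 of the 16 assignments meet the threshold.

8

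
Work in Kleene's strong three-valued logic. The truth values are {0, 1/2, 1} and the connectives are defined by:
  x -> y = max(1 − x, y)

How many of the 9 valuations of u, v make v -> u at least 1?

u = 0, v = 0 ↦ 1  ≥
u = 0, v = 1/2 ↦ 1/2  <
u = 0, v = 1 ↦ 0  <
u = 1/2, v = 0 ↦ 1  ≥
u = 1/2, v = 1/2 ↦ 1/2  <
u = 1/2, v = 1 ↦ 1/2  <
u = 1, v = 0 ↦ 1  ≥
u = 1, v = 1/2 ↦ 1  ≥
u = 1, v = 1 ↦ 1  ≥
So 5 of the 9 assignments meet the threshold.

5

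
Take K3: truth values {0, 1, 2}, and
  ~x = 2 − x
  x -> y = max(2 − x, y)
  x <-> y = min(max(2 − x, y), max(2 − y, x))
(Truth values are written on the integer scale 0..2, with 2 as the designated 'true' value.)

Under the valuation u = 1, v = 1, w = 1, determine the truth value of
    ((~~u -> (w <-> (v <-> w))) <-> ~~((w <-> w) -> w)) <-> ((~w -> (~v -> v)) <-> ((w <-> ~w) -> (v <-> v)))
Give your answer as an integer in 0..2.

1

~u = ~1 = 1
~~u = ~1 = 1
v <-> w = 1 <-> 1 = 1
w <-> (v <-> w) = 1 <-> 1 = 1
~~u -> (w <-> (v <-> w)) = 1 -> 1 = 1
w <-> w = 1 <-> 1 = 1
(w <-> w) -> w = 1 -> 1 = 1
~((w <-> w) -> w) = ~1 = 1
~~((w <-> w) -> w) = ~1 = 1
(~~u -> (w <-> (v <-> w))) <-> ~~((w <-> w) -> w) = 1 <-> 1 = 1
~w = ~1 = 1
~v = ~1 = 1
~v -> v = 1 -> 1 = 1
~w -> (~v -> v) = 1 -> 1 = 1
~w = ~1 = 1
w <-> ~w = 1 <-> 1 = 1
v <-> v = 1 <-> 1 = 1
(w <-> ~w) -> (v <-> v) = 1 -> 1 = 1
(~w -> (~v -> v)) <-> ((w <-> ~w) -> (v <-> v)) = 1 <-> 1 = 1
((~~u -> (w <-> (v <-> w))) <-> ~~((w <-> w) -> w)) <-> ((~w -> (~v -> v)) <-> ((w <-> ~w) -> (v <-> v))) = 1 <-> 1 = 1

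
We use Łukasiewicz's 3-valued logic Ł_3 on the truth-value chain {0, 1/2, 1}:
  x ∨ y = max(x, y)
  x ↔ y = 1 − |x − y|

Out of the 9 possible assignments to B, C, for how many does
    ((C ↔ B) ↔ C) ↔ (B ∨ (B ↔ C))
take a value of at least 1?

B = 0, C = 0 ↦ 0  <
B = 0, C = 1/2 ↦ 1/2  <
B = 0, C = 1 ↦ 1  ≥
B = 1/2, C = 0 ↦ 1  ≥
B = 1/2, C = 1/2 ↦ 1/2  <
B = 1/2, C = 1 ↦ 1  ≥
B = 1, C = 0 ↦ 1  ≥
B = 1, C = 1/2 ↦ 1  ≥
B = 1, C = 1 ↦ 1  ≥
So 6 of the 9 assignments meet the threshold.

6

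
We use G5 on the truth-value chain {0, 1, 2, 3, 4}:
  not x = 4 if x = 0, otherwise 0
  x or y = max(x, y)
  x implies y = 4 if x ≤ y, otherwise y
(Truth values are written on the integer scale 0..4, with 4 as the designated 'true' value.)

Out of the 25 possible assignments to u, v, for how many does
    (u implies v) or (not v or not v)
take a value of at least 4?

value 4: 19 assignments (counts)
value 3: 1 assignment
value 2: 2 assignments
value 1: 3 assignments
So 19 of the 25 assignments meet the threshold.

19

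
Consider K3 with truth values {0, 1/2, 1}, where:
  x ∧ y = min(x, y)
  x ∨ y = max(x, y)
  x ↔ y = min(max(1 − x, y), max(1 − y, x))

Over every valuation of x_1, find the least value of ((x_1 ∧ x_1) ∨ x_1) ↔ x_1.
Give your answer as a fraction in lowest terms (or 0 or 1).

Take x_1 = 1/2:
x_1 ∧ x_1 = 1/2 ∧ 1/2 = 1/2
(x_1 ∧ x_1) ∨ x_1 = 1/2 ∨ 1/2 = 1/2
((x_1 ∧ x_1) ∨ x_1) ↔ x_1 = 1/2 ↔ 1/2 = 1/2
No assignment yields a value below 1/2, so this is the minimum.

1/2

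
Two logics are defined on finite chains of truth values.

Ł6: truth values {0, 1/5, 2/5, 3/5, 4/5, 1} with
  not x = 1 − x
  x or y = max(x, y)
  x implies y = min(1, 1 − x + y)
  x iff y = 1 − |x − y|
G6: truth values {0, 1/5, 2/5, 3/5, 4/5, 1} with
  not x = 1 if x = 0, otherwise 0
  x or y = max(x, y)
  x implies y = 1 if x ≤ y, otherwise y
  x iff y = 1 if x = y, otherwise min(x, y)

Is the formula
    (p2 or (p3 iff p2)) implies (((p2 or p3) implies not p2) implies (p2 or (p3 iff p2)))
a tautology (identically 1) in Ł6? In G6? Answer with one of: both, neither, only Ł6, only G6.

both

In Ł6: every assignment gives 1 — tautology.
In G6: every assignment gives 1 — tautology.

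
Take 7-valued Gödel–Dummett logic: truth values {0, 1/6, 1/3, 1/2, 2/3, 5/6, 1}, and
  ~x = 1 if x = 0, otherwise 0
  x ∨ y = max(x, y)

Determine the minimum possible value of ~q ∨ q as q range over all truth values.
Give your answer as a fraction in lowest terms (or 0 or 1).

1/6

Take q = 1/6:
~q = ~1/6 = 0
~q ∨ q = 0 ∨ 1/6 = 1/6
No assignment yields a value below 1/6, so this is the minimum.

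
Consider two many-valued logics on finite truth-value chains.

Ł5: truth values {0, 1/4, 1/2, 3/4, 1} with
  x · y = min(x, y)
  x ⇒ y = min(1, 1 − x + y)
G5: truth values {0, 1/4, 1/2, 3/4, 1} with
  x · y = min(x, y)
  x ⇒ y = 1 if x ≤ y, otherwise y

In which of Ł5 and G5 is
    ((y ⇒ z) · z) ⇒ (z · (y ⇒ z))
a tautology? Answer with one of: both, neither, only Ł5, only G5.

In Ł5: every assignment gives 1 — tautology.
In G5: every assignment gives 1 — tautology.

both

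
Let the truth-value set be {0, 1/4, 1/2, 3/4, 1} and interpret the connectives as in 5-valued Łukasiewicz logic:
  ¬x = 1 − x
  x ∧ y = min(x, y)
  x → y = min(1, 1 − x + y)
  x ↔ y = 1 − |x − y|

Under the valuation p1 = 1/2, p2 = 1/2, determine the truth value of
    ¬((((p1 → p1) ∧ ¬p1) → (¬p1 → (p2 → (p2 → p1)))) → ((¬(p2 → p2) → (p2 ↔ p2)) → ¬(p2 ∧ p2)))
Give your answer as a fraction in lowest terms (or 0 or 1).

p1 → p1 = 1/2 → 1/2 = 1
¬p1 = ¬1/2 = 1/2
(p1 → p1) ∧ ¬p1 = 1 ∧ 1/2 = 1/2
¬p1 = ¬1/2 = 1/2
p2 → p1 = 1/2 → 1/2 = 1
p2 → (p2 → p1) = 1/2 → 1 = 1
¬p1 → (p2 → (p2 → p1)) = 1/2 → 1 = 1
((p1 → p1) ∧ ¬p1) → (¬p1 → (p2 → (p2 → p1))) = 1/2 → 1 = 1
p2 → p2 = 1/2 → 1/2 = 1
¬(p2 → p2) = ¬1 = 0
p2 ↔ p2 = 1/2 ↔ 1/2 = 1
¬(p2 → p2) → (p2 ↔ p2) = 0 → 1 = 1
p2 ∧ p2 = 1/2 ∧ 1/2 = 1/2
¬(p2 ∧ p2) = ¬1/2 = 1/2
(¬(p2 → p2) → (p2 ↔ p2)) → ¬(p2 ∧ p2) = 1 → 1/2 = 1/2
(((p1 → p1) ∧ ¬p1) → (¬p1 → (p2 → (p2 → p1)))) → ((¬(p2 → p2) → (p2 ↔ p2)) → ¬(p2 ∧ p2)) = 1 → 1/2 = 1/2
¬((((p1 → p1) ∧ ¬p1) → (¬p1 → (p2 → (p2 → p1)))) → ((¬(p2 → p2) → (p2 ↔ p2)) → ¬(p2 ∧ p2))) = ¬1/2 = 1/2

1/2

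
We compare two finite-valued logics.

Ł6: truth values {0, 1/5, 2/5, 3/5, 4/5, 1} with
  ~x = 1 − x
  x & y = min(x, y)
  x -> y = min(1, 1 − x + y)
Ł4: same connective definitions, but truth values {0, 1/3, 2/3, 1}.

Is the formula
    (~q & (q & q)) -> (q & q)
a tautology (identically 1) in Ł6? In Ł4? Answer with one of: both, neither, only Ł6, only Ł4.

In Ł6: every assignment gives 1 — tautology.
In Ł4: every assignment gives 1 — tautology.

both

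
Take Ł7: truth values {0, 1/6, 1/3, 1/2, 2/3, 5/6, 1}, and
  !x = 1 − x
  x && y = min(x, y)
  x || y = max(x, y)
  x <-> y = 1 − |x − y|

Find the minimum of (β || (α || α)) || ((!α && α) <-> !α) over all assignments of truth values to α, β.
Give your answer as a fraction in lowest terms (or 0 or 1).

0

Take α = 0, β = 0:
α || α = 0 || 0 = 0
β || (α || α) = 0 || 0 = 0
!α = !0 = 1
!α && α = 1 && 0 = 0
!α = !0 = 1
(!α && α) <-> !α = 0 <-> 1 = 0
(β || (α || α)) || ((!α && α) <-> !α) = 0 || 0 = 0
No assignment yields a value below 0, so this is the minimum.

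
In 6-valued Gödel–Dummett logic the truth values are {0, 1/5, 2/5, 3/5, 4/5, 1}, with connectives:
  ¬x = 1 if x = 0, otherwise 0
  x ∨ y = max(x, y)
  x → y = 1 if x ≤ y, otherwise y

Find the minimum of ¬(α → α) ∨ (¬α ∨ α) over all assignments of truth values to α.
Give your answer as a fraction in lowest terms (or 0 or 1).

Take α = 1/5:
α → α = 1/5 → 1/5 = 1
¬(α → α) = ¬1 = 0
¬α = ¬1/5 = 0
¬α ∨ α = 0 ∨ 1/5 = 1/5
¬(α → α) ∨ (¬α ∨ α) = 0 ∨ 1/5 = 1/5
No assignment yields a value below 1/5, so this is the minimum.

1/5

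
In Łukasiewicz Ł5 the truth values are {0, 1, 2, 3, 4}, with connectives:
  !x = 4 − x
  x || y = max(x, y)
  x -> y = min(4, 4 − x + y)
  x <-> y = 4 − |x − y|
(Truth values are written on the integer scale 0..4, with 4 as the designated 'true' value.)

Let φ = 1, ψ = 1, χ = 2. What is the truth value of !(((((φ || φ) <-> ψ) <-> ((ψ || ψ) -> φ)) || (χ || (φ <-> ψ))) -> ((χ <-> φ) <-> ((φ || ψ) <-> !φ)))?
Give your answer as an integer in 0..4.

1

φ || φ = 1 || 1 = 1
(φ || φ) <-> ψ = 1 <-> 1 = 4
ψ || ψ = 1 || 1 = 1
(ψ || ψ) -> φ = 1 -> 1 = 4
((φ || φ) <-> ψ) <-> ((ψ || ψ) -> φ) = 4 <-> 4 = 4
φ <-> ψ = 1 <-> 1 = 4
χ || (φ <-> ψ) = 2 || 4 = 4
(((φ || φ) <-> ψ) <-> ((ψ || ψ) -> φ)) || (χ || (φ <-> ψ)) = 4 || 4 = 4
χ <-> φ = 2 <-> 1 = 3
φ || ψ = 1 || 1 = 1
!φ = !1 = 3
(φ || ψ) <-> !φ = 1 <-> 3 = 2
(χ <-> φ) <-> ((φ || ψ) <-> !φ) = 3 <-> 2 = 3
((((φ || φ) <-> ψ) <-> ((ψ || ψ) -> φ)) || (χ || (φ <-> ψ))) -> ((χ <-> φ) <-> ((φ || ψ) <-> !φ)) = 4 -> 3 = 3
!(((((φ || φ) <-> ψ) <-> ((ψ || ψ) -> φ)) || (χ || (φ <-> ψ))) -> ((χ <-> φ) <-> ((φ || ψ) <-> !φ))) = !3 = 1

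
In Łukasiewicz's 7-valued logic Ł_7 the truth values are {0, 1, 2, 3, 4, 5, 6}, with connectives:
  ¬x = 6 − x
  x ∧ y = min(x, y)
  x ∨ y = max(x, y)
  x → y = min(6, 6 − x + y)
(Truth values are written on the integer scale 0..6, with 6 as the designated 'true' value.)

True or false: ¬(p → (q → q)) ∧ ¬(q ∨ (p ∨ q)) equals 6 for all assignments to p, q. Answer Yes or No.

Counterexample: take p = 0, q = 0.
q → q = 0 → 0 = 6
p → (q → q) = 0 → 6 = 6
¬(p → (q → q)) = ¬6 = 0
p ∨ q = 0 ∨ 0 = 0
q ∨ (p ∨ q) = 0 ∨ 0 = 0
¬(q ∨ (p ∨ q)) = ¬0 = 6
¬(p → (q → q)) ∧ ¬(q ∨ (p ∨ q)) = 0 ∧ 6 = 0
This gives 0 ≠ 6.

No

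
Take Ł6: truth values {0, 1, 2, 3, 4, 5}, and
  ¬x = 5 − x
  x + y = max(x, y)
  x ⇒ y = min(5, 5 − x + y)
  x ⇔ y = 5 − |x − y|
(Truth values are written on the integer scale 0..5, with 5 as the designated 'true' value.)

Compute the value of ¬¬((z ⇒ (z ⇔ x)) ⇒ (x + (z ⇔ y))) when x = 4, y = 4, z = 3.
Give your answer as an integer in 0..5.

4

z ⇔ x = 3 ⇔ 4 = 4
z ⇒ (z ⇔ x) = 3 ⇒ 4 = 5
z ⇔ y = 3 ⇔ 4 = 4
x + (z ⇔ y) = 4 + 4 = 4
(z ⇒ (z ⇔ x)) ⇒ (x + (z ⇔ y)) = 5 ⇒ 4 = 4
¬((z ⇒ (z ⇔ x)) ⇒ (x + (z ⇔ y))) = ¬4 = 1
¬¬((z ⇒ (z ⇔ x)) ⇒ (x + (z ⇔ y))) = ¬1 = 4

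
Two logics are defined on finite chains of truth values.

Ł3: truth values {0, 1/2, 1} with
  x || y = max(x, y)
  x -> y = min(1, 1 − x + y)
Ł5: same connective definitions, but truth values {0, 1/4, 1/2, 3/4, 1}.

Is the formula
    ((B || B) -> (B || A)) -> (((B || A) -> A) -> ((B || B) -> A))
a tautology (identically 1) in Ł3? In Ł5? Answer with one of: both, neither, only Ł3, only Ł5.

In Ł3: every assignment gives 1 — tautology.
In Ł5: every assignment gives 1 — tautology.

both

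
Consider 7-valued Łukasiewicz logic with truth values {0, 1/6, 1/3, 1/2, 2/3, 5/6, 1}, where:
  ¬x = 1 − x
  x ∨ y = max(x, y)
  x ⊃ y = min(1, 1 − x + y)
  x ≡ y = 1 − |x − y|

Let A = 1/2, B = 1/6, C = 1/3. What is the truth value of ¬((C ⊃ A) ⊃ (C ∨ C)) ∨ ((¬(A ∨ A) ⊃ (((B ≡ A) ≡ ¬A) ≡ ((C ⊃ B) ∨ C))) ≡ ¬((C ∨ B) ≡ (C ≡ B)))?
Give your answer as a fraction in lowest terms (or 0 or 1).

2/3

C ⊃ A = 1/3 ⊃ 1/2 = 1
C ∨ C = 1/3 ∨ 1/3 = 1/3
(C ⊃ A) ⊃ (C ∨ C) = 1 ⊃ 1/3 = 1/3
¬((C ⊃ A) ⊃ (C ∨ C)) = ¬1/3 = 2/3
A ∨ A = 1/2 ∨ 1/2 = 1/2
¬(A ∨ A) = ¬1/2 = 1/2
B ≡ A = 1/6 ≡ 1/2 = 2/3
¬A = ¬1/2 = 1/2
(B ≡ A) ≡ ¬A = 2/3 ≡ 1/2 = 5/6
C ⊃ B = 1/3 ⊃ 1/6 = 5/6
(C ⊃ B) ∨ C = 5/6 ∨ 1/3 = 5/6
((B ≡ A) ≡ ¬A) ≡ ((C ⊃ B) ∨ C) = 5/6 ≡ 5/6 = 1
¬(A ∨ A) ⊃ (((B ≡ A) ≡ ¬A) ≡ ((C ⊃ B) ∨ C)) = 1/2 ⊃ 1 = 1
C ∨ B = 1/3 ∨ 1/6 = 1/3
C ≡ B = 1/3 ≡ 1/6 = 5/6
(C ∨ B) ≡ (C ≡ B) = 1/3 ≡ 5/6 = 1/2
¬((C ∨ B) ≡ (C ≡ B)) = ¬1/2 = 1/2
(¬(A ∨ A) ⊃ (((B ≡ A) ≡ ¬A) ≡ ((C ⊃ B) ∨ C))) ≡ ¬((C ∨ B) ≡ (C ≡ B)) = 1 ≡ 1/2 = 1/2
¬((C ⊃ A) ⊃ (C ∨ C)) ∨ ((¬(A ∨ A) ⊃ (((B ≡ A) ≡ ¬A) ≡ ((C ⊃ B) ∨ C))) ≡ ¬((C ∨ B) ≡ (C ≡ B))) = 2/3 ∨ 1/2 = 2/3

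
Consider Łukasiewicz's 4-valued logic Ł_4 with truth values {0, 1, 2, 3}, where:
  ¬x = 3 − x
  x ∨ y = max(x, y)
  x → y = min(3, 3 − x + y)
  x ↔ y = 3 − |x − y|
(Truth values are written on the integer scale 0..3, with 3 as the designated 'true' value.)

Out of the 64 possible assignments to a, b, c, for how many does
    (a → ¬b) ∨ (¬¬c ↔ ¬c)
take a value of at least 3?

value 3: 40 assignments (counts)
value 2: 18 assignments
value 1: 4 assignments
value 0: 2 assignments
So 40 of the 64 assignments meet the threshold.

40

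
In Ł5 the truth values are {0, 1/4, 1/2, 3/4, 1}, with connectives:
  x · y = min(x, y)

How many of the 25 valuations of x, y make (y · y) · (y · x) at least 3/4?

4

value 1: 1 assignment (counts)
value 3/4: 3 assignments (counts)
value 1/2: 5 assignments
value 1/4: 7 assignments
value 0: 9 assignments
So 4 of the 25 assignments meet the threshold.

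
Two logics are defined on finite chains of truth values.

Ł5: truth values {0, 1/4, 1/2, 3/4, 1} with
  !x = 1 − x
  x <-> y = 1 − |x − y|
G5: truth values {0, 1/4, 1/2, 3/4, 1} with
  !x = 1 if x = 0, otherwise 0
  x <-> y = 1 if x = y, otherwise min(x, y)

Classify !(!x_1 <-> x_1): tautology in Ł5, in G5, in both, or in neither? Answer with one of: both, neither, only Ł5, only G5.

only G5

In Ł5: at x_1 = 1/4 the value is 1/2 — not a tautology.
In G5: every assignment gives 1 — tautology.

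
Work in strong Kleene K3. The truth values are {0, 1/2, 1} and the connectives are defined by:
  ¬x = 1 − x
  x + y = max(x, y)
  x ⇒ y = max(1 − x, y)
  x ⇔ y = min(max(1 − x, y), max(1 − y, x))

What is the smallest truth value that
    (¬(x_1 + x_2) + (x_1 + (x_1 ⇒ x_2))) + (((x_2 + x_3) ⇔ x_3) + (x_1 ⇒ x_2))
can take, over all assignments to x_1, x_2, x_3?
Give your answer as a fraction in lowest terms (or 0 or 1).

1/2

Take x_1 = 1/2, x_2 = 0, x_3 = 1/2:
x_1 + x_2 = 1/2 + 0 = 1/2
¬(x_1 + x_2) = ¬1/2 = 1/2
x_1 ⇒ x_2 = 1/2 ⇒ 0 = 1/2
x_1 + (x_1 ⇒ x_2) = 1/2 + 1/2 = 1/2
¬(x_1 + x_2) + (x_1 + (x_1 ⇒ x_2)) = 1/2 + 1/2 = 1/2
x_2 + x_3 = 0 + 1/2 = 1/2
(x_2 + x_3) ⇔ x_3 = 1/2 ⇔ 1/2 = 1/2
x_1 ⇒ x_2 = 1/2 ⇒ 0 = 1/2
((x_2 + x_3) ⇔ x_3) + (x_1 ⇒ x_2) = 1/2 + 1/2 = 1/2
(¬(x_1 + x_2) + (x_1 + (x_1 ⇒ x_2))) + (((x_2 + x_3) ⇔ x_3) + (x_1 ⇒ x_2)) = 1/2 + 1/2 = 1/2
No assignment yields a value below 1/2, so this is the minimum.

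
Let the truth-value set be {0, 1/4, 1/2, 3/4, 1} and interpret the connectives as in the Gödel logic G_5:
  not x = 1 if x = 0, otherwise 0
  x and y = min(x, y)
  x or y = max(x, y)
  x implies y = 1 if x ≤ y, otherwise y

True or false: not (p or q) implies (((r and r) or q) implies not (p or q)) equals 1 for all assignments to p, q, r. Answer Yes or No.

Yes

At p = 3/4, q = 3/4, r = 1/4, for instance:
p or q = 3/4 or 3/4 = 3/4
not (p or q) = not 3/4 = 0
r and r = 1/4 and 1/4 = 1/4
(r and r) or q = 1/4 or 3/4 = 3/4
((r and r) or q) implies not (p or q) = 3/4 implies 0 = 0
not (p or q) implies (((r and r) or q) implies not (p or q)) = 0 implies 0 = 1
and checking the remaining 124 assignments likewise gives ≥ 1 in every case.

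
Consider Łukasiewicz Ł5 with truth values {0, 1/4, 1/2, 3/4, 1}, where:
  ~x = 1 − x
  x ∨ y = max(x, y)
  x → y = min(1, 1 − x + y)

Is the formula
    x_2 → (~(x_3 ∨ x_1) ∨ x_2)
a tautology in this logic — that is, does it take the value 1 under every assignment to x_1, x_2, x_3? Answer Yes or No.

At x_1 = 1/4, x_2 = 3/4, x_3 = 3/4, for instance:
x_3 ∨ x_1 = 3/4 ∨ 1/4 = 3/4
~(x_3 ∨ x_1) = ~3/4 = 1/4
~(x_3 ∨ x_1) ∨ x_2 = 1/4 ∨ 3/4 = 3/4
x_2 → (~(x_3 ∨ x_1) ∨ x_2) = 3/4 → 3/4 = 1
and checking the remaining 124 assignments likewise gives ≥ 1 in every case.

Yes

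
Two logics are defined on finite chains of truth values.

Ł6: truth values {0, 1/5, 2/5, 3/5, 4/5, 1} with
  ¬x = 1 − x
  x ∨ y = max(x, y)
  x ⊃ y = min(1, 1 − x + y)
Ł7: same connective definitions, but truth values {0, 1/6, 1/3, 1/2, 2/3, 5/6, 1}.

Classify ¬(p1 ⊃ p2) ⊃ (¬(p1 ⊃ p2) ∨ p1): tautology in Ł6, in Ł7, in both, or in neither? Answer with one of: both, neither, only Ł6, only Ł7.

In Ł6: every assignment gives 1 — tautology.
In Ł7: every assignment gives 1 — tautology.

both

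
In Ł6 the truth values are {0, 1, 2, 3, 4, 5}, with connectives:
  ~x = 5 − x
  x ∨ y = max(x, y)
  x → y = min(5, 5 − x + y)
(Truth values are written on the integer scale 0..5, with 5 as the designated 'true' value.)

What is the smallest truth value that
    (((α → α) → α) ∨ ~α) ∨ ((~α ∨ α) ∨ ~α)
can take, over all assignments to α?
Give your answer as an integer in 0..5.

Take α = 2:
α → α = 2 → 2 = 5
(α → α) → α = 5 → 2 = 2
~α = ~2 = 3
((α → α) → α) ∨ ~α = 2 ∨ 3 = 3
~α = ~2 = 3
~α ∨ α = 3 ∨ 2 = 3
~α = ~2 = 3
(~α ∨ α) ∨ ~α = 3 ∨ 3 = 3
(((α → α) → α) ∨ ~α) ∨ ((~α ∨ α) ∨ ~α) = 3 ∨ 3 = 3
No assignment yields a value below 3, so this is the minimum.

3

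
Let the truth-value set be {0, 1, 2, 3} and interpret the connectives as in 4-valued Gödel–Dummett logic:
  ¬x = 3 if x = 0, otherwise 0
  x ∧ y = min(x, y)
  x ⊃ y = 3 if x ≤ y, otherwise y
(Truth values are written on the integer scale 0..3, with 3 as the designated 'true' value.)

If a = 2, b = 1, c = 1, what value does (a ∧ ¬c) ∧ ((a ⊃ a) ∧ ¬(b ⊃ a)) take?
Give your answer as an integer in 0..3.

0

¬c = ¬1 = 0
a ∧ ¬c = 2 ∧ 0 = 0
a ⊃ a = 2 ⊃ 2 = 3
b ⊃ a = 1 ⊃ 2 = 3
¬(b ⊃ a) = ¬3 = 0
(a ⊃ a) ∧ ¬(b ⊃ a) = 3 ∧ 0 = 0
(a ∧ ¬c) ∧ ((a ⊃ a) ∧ ¬(b ⊃ a)) = 0 ∧ 0 = 0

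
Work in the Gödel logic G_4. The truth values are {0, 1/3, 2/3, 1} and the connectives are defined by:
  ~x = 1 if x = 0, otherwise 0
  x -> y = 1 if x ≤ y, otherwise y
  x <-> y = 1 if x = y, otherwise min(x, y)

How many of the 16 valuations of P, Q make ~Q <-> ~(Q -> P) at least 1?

P = 0, Q = 0 ↦ 0  <
P = 0, Q = 1/3 ↦ 0  <
P = 0, Q = 2/3 ↦ 0  <
P = 0, Q = 1 ↦ 0  <
P = 1/3, Q = 0 ↦ 0  <
P = 1/3, Q = 1/3 ↦ 1  ≥
P = 1/3, Q = 2/3 ↦ 1  ≥
P = 1/3, Q = 1 ↦ 1  ≥
P = 2/3, Q = 0 ↦ 0  <
P = 2/3, Q = 1/3 ↦ 1  ≥
P = 2/3, Q = 2/3 ↦ 1  ≥
P = 2/3, Q = 1 ↦ 1  ≥
P = 1, Q = 0 ↦ 0  <
P = 1, Q = 1/3 ↦ 1  ≥
P = 1, Q = 2/3 ↦ 1  ≥
P = 1, Q = 1 ↦ 1  ≥
So 9 of the 16 assignments meet the threshold.

9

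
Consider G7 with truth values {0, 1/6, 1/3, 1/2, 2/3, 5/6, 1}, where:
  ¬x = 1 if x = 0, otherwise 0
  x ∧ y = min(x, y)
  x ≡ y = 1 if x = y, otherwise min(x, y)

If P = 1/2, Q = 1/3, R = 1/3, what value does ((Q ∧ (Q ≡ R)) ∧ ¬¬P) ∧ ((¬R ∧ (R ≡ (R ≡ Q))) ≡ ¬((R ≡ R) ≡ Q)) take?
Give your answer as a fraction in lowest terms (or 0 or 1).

Q ≡ R = 1/3 ≡ 1/3 = 1
Q ∧ (Q ≡ R) = 1/3 ∧ 1 = 1/3
¬P = ¬1/2 = 0
¬¬P = ¬0 = 1
(Q ∧ (Q ≡ R)) ∧ ¬¬P = 1/3 ∧ 1 = 1/3
¬R = ¬1/3 = 0
R ≡ Q = 1/3 ≡ 1/3 = 1
R ≡ (R ≡ Q) = 1/3 ≡ 1 = 1/3
¬R ∧ (R ≡ (R ≡ Q)) = 0 ∧ 1/3 = 0
R ≡ R = 1/3 ≡ 1/3 = 1
(R ≡ R) ≡ Q = 1 ≡ 1/3 = 1/3
¬((R ≡ R) ≡ Q) = ¬1/3 = 0
(¬R ∧ (R ≡ (R ≡ Q))) ≡ ¬((R ≡ R) ≡ Q) = 0 ≡ 0 = 1
((Q ∧ (Q ≡ R)) ∧ ¬¬P) ∧ ((¬R ∧ (R ≡ (R ≡ Q))) ≡ ¬((R ≡ R) ≡ Q)) = 1/3 ∧ 1 = 1/3

1/3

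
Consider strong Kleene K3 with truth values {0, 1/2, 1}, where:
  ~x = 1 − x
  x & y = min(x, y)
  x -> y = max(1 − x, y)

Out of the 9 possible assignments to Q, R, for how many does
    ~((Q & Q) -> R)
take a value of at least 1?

Q = 0, R = 0 ↦ 0  <
Q = 0, R = 1/2 ↦ 0  <
Q = 0, R = 1 ↦ 0  <
Q = 1/2, R = 0 ↦ 1/2  <
Q = 1/2, R = 1/2 ↦ 1/2  <
Q = 1/2, R = 1 ↦ 0  <
Q = 1, R = 0 ↦ 1  ≥
Q = 1, R = 1/2 ↦ 1/2  <
Q = 1, R = 1 ↦ 0  <
So 1 of the 9 assignments meets the threshold.

1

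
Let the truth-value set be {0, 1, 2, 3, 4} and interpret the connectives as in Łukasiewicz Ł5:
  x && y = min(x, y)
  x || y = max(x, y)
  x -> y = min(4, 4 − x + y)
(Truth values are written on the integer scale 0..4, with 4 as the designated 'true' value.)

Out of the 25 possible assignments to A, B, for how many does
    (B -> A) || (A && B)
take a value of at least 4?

15

value 4: 15 assignments (counts)
value 3: 4 assignments
value 2: 3 assignments
value 1: 2 assignments
value 0: 1 assignment
So 15 of the 25 assignments meet the threshold.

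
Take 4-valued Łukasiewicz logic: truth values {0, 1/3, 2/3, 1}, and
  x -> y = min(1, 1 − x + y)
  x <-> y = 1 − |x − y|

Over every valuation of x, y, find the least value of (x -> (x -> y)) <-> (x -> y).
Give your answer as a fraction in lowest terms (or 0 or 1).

2/3

Take x = 1/3, y = 0:
x -> y = 1/3 -> 0 = 2/3
x -> (x -> y) = 1/3 -> 2/3 = 1
x -> y = 1/3 -> 0 = 2/3
(x -> (x -> y)) <-> (x -> y) = 1 <-> 2/3 = 2/3
No assignment yields a value below 2/3, so this is the minimum.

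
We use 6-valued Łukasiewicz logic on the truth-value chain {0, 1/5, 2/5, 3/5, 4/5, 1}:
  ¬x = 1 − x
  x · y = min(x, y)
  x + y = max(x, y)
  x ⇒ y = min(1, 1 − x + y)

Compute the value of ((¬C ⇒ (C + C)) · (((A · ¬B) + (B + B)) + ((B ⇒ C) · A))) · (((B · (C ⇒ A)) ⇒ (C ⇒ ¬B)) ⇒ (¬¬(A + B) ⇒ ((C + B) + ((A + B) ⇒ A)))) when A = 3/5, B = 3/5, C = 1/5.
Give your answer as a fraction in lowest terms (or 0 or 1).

2/5

¬C = ¬1/5 = 4/5
C + C = 1/5 + 1/5 = 1/5
¬C ⇒ (C + C) = 4/5 ⇒ 1/5 = 2/5
¬B = ¬3/5 = 2/5
A · ¬B = 3/5 · 2/5 = 2/5
B + B = 3/5 + 3/5 = 3/5
(A · ¬B) + (B + B) = 2/5 + 3/5 = 3/5
B ⇒ C = 3/5 ⇒ 1/5 = 3/5
(B ⇒ C) · A = 3/5 · 3/5 = 3/5
((A · ¬B) + (B + B)) + ((B ⇒ C) · A) = 3/5 + 3/5 = 3/5
(¬C ⇒ (C + C)) · (((A · ¬B) + (B + B)) + ((B ⇒ C) · A)) = 2/5 · 3/5 = 2/5
C ⇒ A = 1/5 ⇒ 3/5 = 1
B · (C ⇒ A) = 3/5 · 1 = 3/5
¬B = ¬3/5 = 2/5
C ⇒ ¬B = 1/5 ⇒ 2/5 = 1
(B · (C ⇒ A)) ⇒ (C ⇒ ¬B) = 3/5 ⇒ 1 = 1
A + B = 3/5 + 3/5 = 3/5
¬(A + B) = ¬3/5 = 2/5
¬¬(A + B) = ¬2/5 = 3/5
C + B = 1/5 + 3/5 = 3/5
A + B = 3/5 + 3/5 = 3/5
(A + B) ⇒ A = 3/5 ⇒ 3/5 = 1
(C + B) + ((A + B) ⇒ A) = 3/5 + 1 = 1
¬¬(A + B) ⇒ ((C + B) + ((A + B) ⇒ A)) = 3/5 ⇒ 1 = 1
((B · (C ⇒ A)) ⇒ (C ⇒ ¬B)) ⇒ (¬¬(A + B) ⇒ ((C + B) + ((A + B) ⇒ A))) = 1 ⇒ 1 = 1
((¬C ⇒ (C + C)) · (((A · ¬B) + (B + B)) + ((B ⇒ C) · A))) · (((B · (C ⇒ A)) ⇒ (C ⇒ ¬B)) ⇒ (¬¬(A + B) ⇒ ((C + B) + ((A + B) ⇒ A)))) = 2/5 · 1 = 2/5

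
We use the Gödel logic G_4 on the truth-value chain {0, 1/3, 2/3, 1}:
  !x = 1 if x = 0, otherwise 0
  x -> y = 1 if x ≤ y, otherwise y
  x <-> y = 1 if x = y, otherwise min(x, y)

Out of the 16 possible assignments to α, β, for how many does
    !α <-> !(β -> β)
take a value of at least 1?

α = 0, β = 0 ↦ 0  <
α = 0, β = 1/3 ↦ 0  <
α = 0, β = 2/3 ↦ 0  <
α = 0, β = 1 ↦ 0  <
α = 1/3, β = 0 ↦ 1  ≥
α = 1/3, β = 1/3 ↦ 1  ≥
α = 1/3, β = 2/3 ↦ 1  ≥
α = 1/3, β = 1 ↦ 1  ≥
α = 2/3, β = 0 ↦ 1  ≥
α = 2/3, β = 1/3 ↦ 1  ≥
α = 2/3, β = 2/3 ↦ 1  ≥
α = 2/3, β = 1 ↦ 1  ≥
α = 1, β = 0 ↦ 1  ≥
α = 1, β = 1/3 ↦ 1  ≥
α = 1, β = 2/3 ↦ 1  ≥
α = 1, β = 1 ↦ 1  ≥
So 12 of the 16 assignments meet the threshold.

12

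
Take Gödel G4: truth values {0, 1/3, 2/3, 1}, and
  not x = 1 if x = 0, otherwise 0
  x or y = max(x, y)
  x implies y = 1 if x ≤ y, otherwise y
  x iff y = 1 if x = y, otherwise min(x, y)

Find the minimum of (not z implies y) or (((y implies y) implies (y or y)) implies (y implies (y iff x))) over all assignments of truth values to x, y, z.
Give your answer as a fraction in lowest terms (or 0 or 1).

1/3

Take x = 0, y = 1/3, z = 0:
not z = not 0 = 1
not z implies y = 1 implies 1/3 = 1/3
y implies y = 1/3 implies 1/3 = 1
y or y = 1/3 or 1/3 = 1/3
(y implies y) implies (y or y) = 1 implies 1/3 = 1/3
y iff x = 1/3 iff 0 = 0
y implies (y iff x) = 1/3 implies 0 = 0
((y implies y) implies (y or y)) implies (y implies (y iff x)) = 1/3 implies 0 = 0
(not z implies y) or (((y implies y) implies (y or y)) implies (y implies (y iff x))) = 1/3 or 0 = 1/3
No assignment yields a value below 1/3, so this is the minimum.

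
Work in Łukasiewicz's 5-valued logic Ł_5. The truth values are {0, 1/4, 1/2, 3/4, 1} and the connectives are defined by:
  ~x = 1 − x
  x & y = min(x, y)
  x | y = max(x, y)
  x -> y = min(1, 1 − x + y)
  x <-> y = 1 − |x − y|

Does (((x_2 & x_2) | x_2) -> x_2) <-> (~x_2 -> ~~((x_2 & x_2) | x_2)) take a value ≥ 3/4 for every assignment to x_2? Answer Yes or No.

Counterexample: take x_2 = 0.
x_2 & x_2 = 0 & 0 = 0
(x_2 & x_2) | x_2 = 0 | 0 = 0
((x_2 & x_2) | x_2) -> x_2 = 0 -> 0 = 1
~x_2 = ~0 = 1
x_2 & x_2 = 0 & 0 = 0
(x_2 & x_2) | x_2 = 0 | 0 = 0
~((x_2 & x_2) | x_2) = ~0 = 1
~~((x_2 & x_2) | x_2) = ~1 = 0
~x_2 -> ~~((x_2 & x_2) | x_2) = 1 -> 0 = 0
(((x_2 & x_2) | x_2) -> x_2) <-> (~x_2 -> ~~((x_2 & x_2) | x_2)) = 1 <-> 0 = 0
This gives 0, which is below 3/4.

No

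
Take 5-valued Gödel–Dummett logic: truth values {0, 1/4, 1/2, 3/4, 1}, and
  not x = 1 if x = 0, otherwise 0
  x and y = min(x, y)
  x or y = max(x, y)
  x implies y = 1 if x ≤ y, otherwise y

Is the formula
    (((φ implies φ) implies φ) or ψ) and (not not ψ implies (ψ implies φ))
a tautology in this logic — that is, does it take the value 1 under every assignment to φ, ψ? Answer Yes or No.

Counterexample: take φ = 0, ψ = 0.
φ implies φ = 0 implies 0 = 1
(φ implies φ) implies φ = 1 implies 0 = 0
((φ implies φ) implies φ) or ψ = 0 or 0 = 0
not ψ = not 0 = 1
not not ψ = not 1 = 0
ψ implies φ = 0 implies 0 = 1
not not ψ implies (ψ implies φ) = 0 implies 1 = 1
(((φ implies φ) implies φ) or ψ) and (not not ψ implies (ψ implies φ)) = 0 and 1 = 0
This gives 0 ≠ 1.

No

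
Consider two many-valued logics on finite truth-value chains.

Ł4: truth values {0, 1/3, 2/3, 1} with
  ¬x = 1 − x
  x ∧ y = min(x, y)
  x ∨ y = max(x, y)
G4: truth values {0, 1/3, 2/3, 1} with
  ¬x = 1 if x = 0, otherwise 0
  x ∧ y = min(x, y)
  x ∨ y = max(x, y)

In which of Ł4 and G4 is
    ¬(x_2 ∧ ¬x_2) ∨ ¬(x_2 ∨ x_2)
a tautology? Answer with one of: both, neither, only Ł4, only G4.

only G4

In Ł4: at x_2 = 1/3 the value is 2/3 — not a tautology.
In G4: every assignment gives 1 — tautology.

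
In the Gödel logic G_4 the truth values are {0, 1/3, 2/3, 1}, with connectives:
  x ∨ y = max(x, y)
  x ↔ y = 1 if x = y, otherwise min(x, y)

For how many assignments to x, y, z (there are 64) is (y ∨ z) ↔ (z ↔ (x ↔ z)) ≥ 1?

16

value 1: 16 assignments (counts)
value 2/3: 13 assignments
value 1/3: 17 assignments
value 0: 18 assignments
So 16 of the 64 assignments meet the threshold.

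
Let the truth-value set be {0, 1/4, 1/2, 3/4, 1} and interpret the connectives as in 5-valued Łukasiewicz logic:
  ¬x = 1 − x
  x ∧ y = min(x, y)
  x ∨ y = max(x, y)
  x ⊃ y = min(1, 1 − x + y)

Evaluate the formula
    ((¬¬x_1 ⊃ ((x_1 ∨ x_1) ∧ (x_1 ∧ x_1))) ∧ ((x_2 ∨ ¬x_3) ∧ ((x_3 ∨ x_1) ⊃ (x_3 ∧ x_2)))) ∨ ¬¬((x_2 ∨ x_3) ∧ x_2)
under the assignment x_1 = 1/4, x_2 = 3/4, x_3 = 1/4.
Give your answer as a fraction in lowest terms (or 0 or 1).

3/4

¬x_1 = ¬1/4 = 3/4
¬¬x_1 = ¬3/4 = 1/4
x_1 ∨ x_1 = 1/4 ∨ 1/4 = 1/4
x_1 ∧ x_1 = 1/4 ∧ 1/4 = 1/4
(x_1 ∨ x_1) ∧ (x_1 ∧ x_1) = 1/4 ∧ 1/4 = 1/4
¬¬x_1 ⊃ ((x_1 ∨ x_1) ∧ (x_1 ∧ x_1)) = 1/4 ⊃ 1/4 = 1
¬x_3 = ¬1/4 = 3/4
x_2 ∨ ¬x_3 = 3/4 ∨ 3/4 = 3/4
x_3 ∨ x_1 = 1/4 ∨ 1/4 = 1/4
x_3 ∧ x_2 = 1/4 ∧ 3/4 = 1/4
(x_3 ∨ x_1) ⊃ (x_3 ∧ x_2) = 1/4 ⊃ 1/4 = 1
(x_2 ∨ ¬x_3) ∧ ((x_3 ∨ x_1) ⊃ (x_3 ∧ x_2)) = 3/4 ∧ 1 = 3/4
(¬¬x_1 ⊃ ((x_1 ∨ x_1) ∧ (x_1 ∧ x_1))) ∧ ((x_2 ∨ ¬x_3) ∧ ((x_3 ∨ x_1) ⊃ (x_3 ∧ x_2))) = 1 ∧ 3/4 = 3/4
x_2 ∨ x_3 = 3/4 ∨ 1/4 = 3/4
(x_2 ∨ x_3) ∧ x_2 = 3/4 ∧ 3/4 = 3/4
¬((x_2 ∨ x_3) ∧ x_2) = ¬3/4 = 1/4
¬¬((x_2 ∨ x_3) ∧ x_2) = ¬1/4 = 3/4
((¬¬x_1 ⊃ ((x_1 ∨ x_1) ∧ (x_1 ∧ x_1))) ∧ ((x_2 ∨ ¬x_3) ∧ ((x_3 ∨ x_1) ⊃ (x_3 ∧ x_2)))) ∨ ¬¬((x_2 ∨ x_3) ∧ x_2) = 3/4 ∨ 3/4 = 3/4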